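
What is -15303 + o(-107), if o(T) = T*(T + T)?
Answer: 7595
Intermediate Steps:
o(T) = 2*T² (o(T) = T*(2*T) = 2*T²)
-15303 + o(-107) = -15303 + 2*(-107)² = -15303 + 2*11449 = -15303 + 22898 = 7595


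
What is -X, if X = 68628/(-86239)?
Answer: 68628/86239 ≈ 0.79579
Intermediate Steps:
X = -68628/86239 (X = 68628*(-1/86239) = -68628/86239 ≈ -0.79579)
-X = -1*(-68628/86239) = 68628/86239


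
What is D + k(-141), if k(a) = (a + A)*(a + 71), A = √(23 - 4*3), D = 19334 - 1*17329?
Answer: 11875 - 70*√11 ≈ 11643.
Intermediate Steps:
D = 2005 (D = 19334 - 17329 = 2005)
A = √11 (A = √(23 - 12) = √11 ≈ 3.3166)
k(a) = (71 + a)*(a + √11) (k(a) = (a + √11)*(a + 71) = (a + √11)*(71 + a) = (71 + a)*(a + √11))
D + k(-141) = 2005 + ((-141)² + 71*(-141) + 71*√11 - 141*√11) = 2005 + (19881 - 10011 + 71*√11 - 141*√11) = 2005 + (9870 - 70*√11) = 11875 - 70*√11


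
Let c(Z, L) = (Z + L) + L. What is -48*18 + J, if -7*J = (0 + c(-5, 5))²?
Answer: -6073/7 ≈ -867.57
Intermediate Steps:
c(Z, L) = Z + 2*L (c(Z, L) = (L + Z) + L = Z + 2*L)
J = -25/7 (J = -(0 + (-5 + 2*5))²/7 = -(0 + (-5 + 10))²/7 = -(0 + 5)²/7 = -⅐*5² = -⅐*25 = -25/7 ≈ -3.5714)
-48*18 + J = -48*18 - 25/7 = -864 - 25/7 = -6073/7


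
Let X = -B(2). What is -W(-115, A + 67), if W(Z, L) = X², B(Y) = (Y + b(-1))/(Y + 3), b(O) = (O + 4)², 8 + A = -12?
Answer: -121/25 ≈ -4.8400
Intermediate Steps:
A = -20 (A = -8 - 12 = -20)
b(O) = (4 + O)²
B(Y) = (9 + Y)/(3 + Y) (B(Y) = (Y + (4 - 1)²)/(Y + 3) = (Y + 3²)/(3 + Y) = (Y + 9)/(3 + Y) = (9 + Y)/(3 + Y))
X = -11/5 (X = -(9 + 2)/(3 + 2) = -11/5 ≈ -2.2000)
W(Z, L) = 121/25 (W(Z, L) = (-11/5)² = 121/25)
-W(-115, A + 67) = -1*121/25 = -121/25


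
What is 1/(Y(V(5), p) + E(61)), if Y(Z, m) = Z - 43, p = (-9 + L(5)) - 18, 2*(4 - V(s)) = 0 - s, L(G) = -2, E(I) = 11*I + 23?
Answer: 2/1315 ≈ 0.0015209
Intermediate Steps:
E(I) = 23 + 11*I
V(s) = 4 + s/2 (V(s) = 4 - (0 - s)/2 = 4 - (-1)*s/2 = 4 + s/2)
p = -29 (p = (-9 - 2) - 18 = -11 - 18 = -29)
Y(Z, m) = -43 + Z
1/(Y(V(5), p) + E(61)) = 1/((-43 + (4 + (1/2)*5)) + (23 + 11*61)) = 1/((-43 + (4 + 5/2)) + (23 + 671)) = 1/((-43 + 13/2) + 694) = 1/(-73/2 + 694) = 1/(1315/2) = 2/1315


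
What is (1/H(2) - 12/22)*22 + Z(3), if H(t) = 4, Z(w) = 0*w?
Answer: -13/2 ≈ -6.5000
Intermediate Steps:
Z(w) = 0
(1/H(2) - 12/22)*22 + Z(3) = (1/4 - 12/22)*22 + 0 = (1*(¼) - 12*1/22)*22 + 0 = (¼ - 6/11)*22 + 0 = -13/44*22 + 0 = -13/2 + 0 = -13/2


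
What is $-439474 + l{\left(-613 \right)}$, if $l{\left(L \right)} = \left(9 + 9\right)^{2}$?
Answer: $-439150$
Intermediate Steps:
$l{\left(L \right)} = 324$ ($l{\left(L \right)} = 18^{2} = 324$)
$-439474 + l{\left(-613 \right)} = -439474 + 324 = -439150$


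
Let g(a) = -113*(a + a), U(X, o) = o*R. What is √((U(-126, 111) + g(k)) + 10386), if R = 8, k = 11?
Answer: 26*√13 ≈ 93.744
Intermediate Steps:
U(X, o) = 8*o (U(X, o) = o*8 = 8*o)
g(a) = -226*a
√((U(-126, 111) + g(k)) + 10386) = √((8*111 - 226*11) + 10386) = √((888 - 2486) + 10386) = √(-1598 + 10386) = √8788 = 26*√13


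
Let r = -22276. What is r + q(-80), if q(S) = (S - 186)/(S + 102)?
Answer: -245169/11 ≈ -22288.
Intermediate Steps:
q(S) = (-186 + S)/(102 + S)
r + q(-80) = -22276 + (-186 - 80)/(102 - 80) = -22276 - 266/22 = -22276 + (1/22)*(-266) = -22276 - 133/11 = -245169/11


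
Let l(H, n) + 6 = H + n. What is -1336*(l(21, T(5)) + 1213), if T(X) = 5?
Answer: -1647288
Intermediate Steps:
l(H, n) = -6 + H + n (l(H, n) = -6 + (H + n) = -6 + H + n)
-1336*(l(21, T(5)) + 1213) = -1336*((-6 + 21 + 5) + 1213) = -1336*(20 + 1213) = -1336*1233 = -1647288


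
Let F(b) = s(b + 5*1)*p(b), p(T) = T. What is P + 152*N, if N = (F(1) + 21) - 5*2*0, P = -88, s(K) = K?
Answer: 4016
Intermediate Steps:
F(b) = b*(5 + b) (F(b) = (b + 5*1)*b = (b + 5)*b = (5 + b)*b = b*(5 + b))
N = 27 (N = (1*(5 + 1) + 21) - 5*2*0 = (1*6 + 21) - 10*0 = (6 + 21) + 0 = 27 + 0 = 27)
P + 152*N = -88 + 152*27 = -88 + 4104 = 4016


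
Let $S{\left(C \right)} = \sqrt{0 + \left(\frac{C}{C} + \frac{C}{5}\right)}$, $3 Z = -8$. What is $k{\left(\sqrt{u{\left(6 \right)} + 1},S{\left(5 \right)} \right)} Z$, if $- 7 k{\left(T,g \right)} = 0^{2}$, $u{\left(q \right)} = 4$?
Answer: $0$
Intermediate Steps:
$Z = - \frac{8}{3}$ ($Z = \frac{1}{3} \left(-8\right) = - \frac{8}{3} \approx -2.6667$)
$S{\left(C \right)} = \sqrt{1 + \frac{C}{5}}$ ($S{\left(C \right)} = \sqrt{0 + \left(1 + C \frac{1}{5}\right)} = \sqrt{0 + \left(1 + \frac{C}{5}\right)} = \sqrt{1 + \frac{C}{5}}$)
$k{\left(T,g \right)} = 0$ ($k{\left(T,g \right)} = - \frac{0^{2}}{7} = \left(- \frac{1}{7}\right) 0 = 0$)
$k{\left(\sqrt{u{\left(6 \right)} + 1},S{\left(5 \right)} \right)} Z = 0 \left(- \frac{8}{3}\right) = 0$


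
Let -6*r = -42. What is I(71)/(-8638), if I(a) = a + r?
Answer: -39/4319 ≈ -0.0090299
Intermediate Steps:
r = 7 (r = -⅙*(-42) = 7)
I(a) = 7 + a (I(a) = a + 7 = 7 + a)
I(71)/(-8638) = (7 + 71)/(-8638) = 78*(-1/8638) = -39/4319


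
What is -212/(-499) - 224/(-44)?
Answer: 30276/5489 ≈ 5.5158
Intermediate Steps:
-212/(-499) - 224/(-44) = -212*(-1/499) - 224*(-1/44) = 212/499 + 56/11 = 30276/5489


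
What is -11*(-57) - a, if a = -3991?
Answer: 4618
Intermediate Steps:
-11*(-57) - a = -11*(-57) - 1*(-3991) = 627 + 3991 = 4618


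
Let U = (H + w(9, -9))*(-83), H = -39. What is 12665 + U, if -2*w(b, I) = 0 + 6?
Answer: 16151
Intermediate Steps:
w(b, I) = -3 (w(b, I) = -(0 + 6)/2 = -½*6 = -3)
U = 3486 (U = (-39 - 3)*(-83) = -42*(-83) = 3486)
12665 + U = 12665 + 3486 = 16151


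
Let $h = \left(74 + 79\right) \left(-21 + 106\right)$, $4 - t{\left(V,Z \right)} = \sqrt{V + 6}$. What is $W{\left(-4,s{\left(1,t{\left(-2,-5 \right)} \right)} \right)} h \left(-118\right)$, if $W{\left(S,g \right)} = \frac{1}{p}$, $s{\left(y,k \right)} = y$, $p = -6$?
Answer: $255765$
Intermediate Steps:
$t{\left(V,Z \right)} = 4 - \sqrt{6 + V}$ ($t{\left(V,Z \right)} = 4 - \sqrt{V + 6} = 4 - \sqrt{6 + V}$)
$W{\left(S,g \right)} = - \frac{1}{6}$ ($W{\left(S,g \right)} = \frac{1}{-6} = - \frac{1}{6}$)
$h = 13005$ ($h = 153 \cdot 85 = 13005$)
$W{\left(-4,s{\left(1,t{\left(-2,-5 \right)} \right)} \right)} h \left(-118\right) = \left(- \frac{1}{6}\right) 13005 \left(-118\right) = \left(- \frac{4335}{2}\right) \left(-118\right) = 255765$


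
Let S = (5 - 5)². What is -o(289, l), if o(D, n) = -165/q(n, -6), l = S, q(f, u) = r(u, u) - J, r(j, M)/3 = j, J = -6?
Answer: -55/4 ≈ -13.750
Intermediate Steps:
r(j, M) = 3*j
S = 0 (S = 0² = 0)
q(f, u) = 6 + 3*u (q(f, u) = 3*u - 1*(-6) = 3*u + 6 = 6 + 3*u)
l = 0
o(D, n) = 55/4 (o(D, n) = -165/(6 + 3*(-6)) = -165/(6 - 18) = -165/(-12) = -165*(-1/12) = 55/4)
-o(289, l) = -1*55/4 = -55/4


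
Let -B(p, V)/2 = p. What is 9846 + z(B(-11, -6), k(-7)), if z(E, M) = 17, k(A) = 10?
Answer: 9863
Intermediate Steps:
B(p, V) = -2*p
9846 + z(B(-11, -6), k(-7)) = 9846 + 17 = 9863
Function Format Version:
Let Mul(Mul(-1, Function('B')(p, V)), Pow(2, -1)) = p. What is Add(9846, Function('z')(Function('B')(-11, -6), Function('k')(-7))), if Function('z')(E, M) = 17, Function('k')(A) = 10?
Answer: 9863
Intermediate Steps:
Function('B')(p, V) = Mul(-2, p)
Add(9846, Function('z')(Function('B')(-11, -6), Function('k')(-7))) = Add(9846, 17) = 9863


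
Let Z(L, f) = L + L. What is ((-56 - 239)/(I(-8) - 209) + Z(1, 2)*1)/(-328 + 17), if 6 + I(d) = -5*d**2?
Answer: -273/33277 ≈ -0.0082039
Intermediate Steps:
Z(L, f) = 2*L
I(d) = -6 - 5*d**2
((-56 - 239)/(I(-8) - 209) + Z(1, 2)*1)/(-328 + 17) = ((-56 - 239)/((-6 - 5*(-8)**2) - 209) + (2*1)*1)/(-328 + 17) = (-295/((-6 - 5*64) - 209) + 2*1)/(-311) = (-295/((-6 - 320) - 209) + 2)*(-1/311) = (-295/(-326 - 209) + 2)*(-1/311) = (-295/(-535) + 2)*(-1/311) = (-295*(-1/535) + 2)*(-1/311) = (59/107 + 2)*(-1/311) = (273/107)*(-1/311) = -273/33277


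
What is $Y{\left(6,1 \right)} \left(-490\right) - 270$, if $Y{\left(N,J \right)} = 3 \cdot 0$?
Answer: $-270$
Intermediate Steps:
$Y{\left(N,J \right)} = 0$
$Y{\left(6,1 \right)} \left(-490\right) - 270 = 0 \left(-490\right) - 270 = 0 - 270 = -270$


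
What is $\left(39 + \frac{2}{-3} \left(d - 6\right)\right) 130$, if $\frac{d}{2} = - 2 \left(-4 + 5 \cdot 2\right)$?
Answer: $7670$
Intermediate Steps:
$d = -24$ ($d = 2 \left(- 2 \left(-4 + 5 \cdot 2\right)\right) = 2 \left(- 2 \left(-4 + 10\right)\right) = 2 \left(\left(-2\right) 6\right) = 2 \left(-12\right) = -24$)
$\left(39 + \frac{2}{-3} \left(d - 6\right)\right) 130 = \left(39 + \frac{2}{-3} \left(-24 - 6\right)\right) 130 = \left(39 + 2 \left(- \frac{1}{3}\right) \left(-30\right)\right) 130 = \left(39 - -20\right) 130 = \left(39 + 20\right) 130 = 59 \cdot 130 = 7670$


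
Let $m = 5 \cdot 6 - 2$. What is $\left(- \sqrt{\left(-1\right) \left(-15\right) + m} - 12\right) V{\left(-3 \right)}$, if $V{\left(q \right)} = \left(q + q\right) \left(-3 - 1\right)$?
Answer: $-288 - 24 \sqrt{43} \approx -445.38$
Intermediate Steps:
$m = 28$ ($m = 30 - 2 = 28$)
$V{\left(q \right)} = - 8 q$ ($V{\left(q \right)} = 2 q \left(-4\right) = - 8 q$)
$\left(- \sqrt{\left(-1\right) \left(-15\right) + m} - 12\right) V{\left(-3 \right)} = \left(- \sqrt{\left(-1\right) \left(-15\right) + 28} - 12\right) \left(\left(-8\right) \left(-3\right)\right) = \left(- \sqrt{15 + 28} - 12\right) 24 = \left(- \sqrt{43} - 12\right) 24 = \left(-12 - \sqrt{43}\right) 24 = -288 - 24 \sqrt{43}$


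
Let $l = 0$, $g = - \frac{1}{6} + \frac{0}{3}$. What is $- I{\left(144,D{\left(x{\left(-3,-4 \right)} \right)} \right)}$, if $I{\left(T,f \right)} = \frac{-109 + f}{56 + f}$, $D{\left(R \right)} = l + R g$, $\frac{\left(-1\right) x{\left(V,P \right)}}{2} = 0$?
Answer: $\frac{109}{56} \approx 1.9464$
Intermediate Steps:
$g = - \frac{1}{6}$ ($g = \left(-1\right) \frac{1}{6} + 0 \cdot \frac{1}{3} = - \frac{1}{6} + 0 = - \frac{1}{6} \approx -0.16667$)
$x{\left(V,P \right)} = 0$ ($x{\left(V,P \right)} = \left(-2\right) 0 = 0$)
$D{\left(R \right)} = - \frac{R}{6}$ ($D{\left(R \right)} = 0 + R \left(- \frac{1}{6}\right) = 0 - \frac{R}{6} = - \frac{R}{6}$)
$I{\left(T,f \right)} = \frac{-109 + f}{56 + f}$
$- I{\left(144,D{\left(x{\left(-3,-4 \right)} \right)} \right)} = - \frac{-109 - 0}{56 - 0} = - \frac{-109 + 0}{56 + 0} = - \frac{-109}{56} = \left(-1\right) \left(- \frac{109}{56}\right) = \frac{109}{56}$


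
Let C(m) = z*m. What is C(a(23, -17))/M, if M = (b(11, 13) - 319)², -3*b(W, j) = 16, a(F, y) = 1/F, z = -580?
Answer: -5220/21774767 ≈ -0.00023973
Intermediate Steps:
b(W, j) = -16/3 (b(W, j) = -⅓*16 = -16/3)
M = 946729/9 (M = (-16/3 - 319)² = (-973/3)² = 946729/9 ≈ 1.0519e+5)
C(m) = -580*m
C(a(23, -17))/M = (-580/23)/(946729/9) = -580*1/23*(9/946729) = -580/23*9/946729 = -5220/21774767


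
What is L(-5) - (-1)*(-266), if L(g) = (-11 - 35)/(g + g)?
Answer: -1307/5 ≈ -261.40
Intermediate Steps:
L(g) = -23/g (L(g) = -46*1/(2*g) = -23/g)
L(-5) - (-1)*(-266) = -23/(-5) - (-1)*(-266) = -23*(-⅕) - 1*266 = 23/5 - 266 = -1307/5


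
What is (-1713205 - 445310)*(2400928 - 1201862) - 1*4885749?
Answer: -2588206832739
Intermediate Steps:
(-1713205 - 445310)*(2400928 - 1201862) - 1*4885749 = -2158515*1199066 - 4885749 = -2588201946990 - 4885749 = -2588206832739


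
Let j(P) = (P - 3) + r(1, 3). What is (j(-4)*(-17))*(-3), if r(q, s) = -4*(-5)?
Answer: 663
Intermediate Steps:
r(q, s) = 20
j(P) = 17 + P (j(P) = (P - 3) + 20 = (-3 + P) + 20 = 17 + P)
(j(-4)*(-17))*(-3) = ((17 - 4)*(-17))*(-3) = (13*(-17))*(-3) = -221*(-3) = 663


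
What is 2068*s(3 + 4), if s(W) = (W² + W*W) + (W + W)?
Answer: 231616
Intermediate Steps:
s(W) = 2*W + 2*W² (s(W) = (W² + W²) + 2*W = 2*W² + 2*W = 2*W + 2*W²)
2068*s(3 + 4) = 2068*(2*(3 + 4)*(1 + (3 + 4))) = 2068*(2*7*(1 + 7)) = 2068*(2*7*8) = 2068*112 = 231616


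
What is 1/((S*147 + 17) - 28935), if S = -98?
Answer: -1/43324 ≈ -2.3082e-5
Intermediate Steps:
1/((S*147 + 17) - 28935) = 1/((-98*147 + 17) - 28935) = 1/((-14406 + 17) - 28935) = 1/(-14389 - 28935) = 1/(-43324) = -1/43324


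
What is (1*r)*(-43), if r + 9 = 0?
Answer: 387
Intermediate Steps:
r = -9 (r = -9 + 0 = -9)
(1*r)*(-43) = (1*(-9))*(-43) = -9*(-43) = 387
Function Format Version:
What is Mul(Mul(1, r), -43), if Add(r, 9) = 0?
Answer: 387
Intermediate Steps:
r = -9 (r = Add(-9, 0) = -9)
Mul(Mul(1, r), -43) = Mul(Mul(1, -9), -43) = Mul(-9, -43) = 387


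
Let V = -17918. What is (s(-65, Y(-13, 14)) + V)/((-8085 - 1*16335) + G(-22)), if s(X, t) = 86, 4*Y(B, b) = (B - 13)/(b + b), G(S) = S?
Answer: 8916/12221 ≈ 0.72956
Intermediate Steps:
Y(B, b) = (-13 + B)/(8*b) (Y(B, b) = ((B - 13)/(b + b))/4 = ((-13 + B)/((2*b)))/4 = ((-13 + B)*(1/(2*b)))/4 = ((-13 + B)/(2*b))/4 = (-13 + B)/(8*b))
(s(-65, Y(-13, 14)) + V)/((-8085 - 1*16335) + G(-22)) = (86 - 17918)/((-8085 - 1*16335) - 22) = -17832/((-8085 - 16335) - 22) = -17832/(-24420 - 22) = -17832/(-24442) = -17832*(-1/24442) = 8916/12221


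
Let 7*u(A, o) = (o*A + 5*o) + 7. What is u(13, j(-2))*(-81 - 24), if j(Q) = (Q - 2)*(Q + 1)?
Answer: -1185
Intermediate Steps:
j(Q) = (1 + Q)*(-2 + Q) (j(Q) = (-2 + Q)*(1 + Q) = (1 + Q)*(-2 + Q))
u(A, o) = 1 + 5*o/7 + A*o/7 (u(A, o) = ((o*A + 5*o) + 7)/7 = ((A*o + 5*o) + 7)/7 = ((5*o + A*o) + 7)/7 = (7 + 5*o + A*o)/7 = 1 + 5*o/7 + A*o/7)
u(13, j(-2))*(-81 - 24) = (1 + 5*(-2 + (-2)² - 1*(-2))/7 + (⅐)*13*(-2 + (-2)² - 1*(-2)))*(-81 - 24) = (1 + 5*(-2 + 4 + 2)/7 + (⅐)*13*(-2 + 4 + 2))*(-105) = (1 + (5/7)*4 + (⅐)*13*4)*(-105) = (1 + 20/7 + 52/7)*(-105) = (79/7)*(-105) = -1185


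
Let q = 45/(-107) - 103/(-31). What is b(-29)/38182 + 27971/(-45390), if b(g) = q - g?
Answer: -52025227448/84538670745 ≈ -0.61540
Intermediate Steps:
q = 9626/3317 (q = 45*(-1/107) - 103*(-1/31) = -45/107 + 103/31 = 9626/3317 ≈ 2.9020)
b(g) = 9626/3317 - g
b(-29)/38182 + 27971/(-45390) = (9626/3317 - 1*(-29))/38182 + 27971/(-45390) = (9626/3317 + 29)*(1/38182) + 27971*(-1/45390) = (105819/3317)*(1/38182) - 27971/45390 = 105819/126649694 - 27971/45390 = -52025227448/84538670745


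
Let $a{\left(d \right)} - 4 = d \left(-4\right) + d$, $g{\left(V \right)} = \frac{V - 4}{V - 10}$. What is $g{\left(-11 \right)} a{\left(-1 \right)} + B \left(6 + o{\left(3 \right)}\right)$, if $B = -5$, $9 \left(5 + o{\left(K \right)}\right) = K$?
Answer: $- \frac{5}{3} \approx -1.6667$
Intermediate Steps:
$o{\left(K \right)} = -5 + \frac{K}{9}$
$g{\left(V \right)} = \frac{-4 + V}{-10 + V}$
$a{\left(d \right)} = 4 - 3 d$ ($a{\left(d \right)} = 4 + \left(d \left(-4\right) + d\right) = 4 + \left(- 4 d + d\right) = 4 - 3 d$)
$g{\left(-11 \right)} a{\left(-1 \right)} + B \left(6 + o{\left(3 \right)}\right) = \frac{-4 - 11}{-10 - 11} \left(4 - -3\right) - 5 \left(6 + \left(-5 + \frac{1}{9} \cdot 3\right)\right) = \frac{1}{-21} \left(-15\right) \left(4 + 3\right) - 5 \left(6 + \left(-5 + \frac{1}{3}\right)\right) = \left(- \frac{1}{21}\right) \left(-15\right) 7 - 5 \left(6 - \frac{14}{3}\right) = \frac{5}{7} \cdot 7 - \frac{20}{3} = 5 - \frac{20}{3} = - \frac{5}{3}$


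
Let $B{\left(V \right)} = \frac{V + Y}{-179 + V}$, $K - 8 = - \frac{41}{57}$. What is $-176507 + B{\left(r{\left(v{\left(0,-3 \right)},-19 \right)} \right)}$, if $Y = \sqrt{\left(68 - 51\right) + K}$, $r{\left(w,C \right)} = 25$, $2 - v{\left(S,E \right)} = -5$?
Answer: $- \frac{27182103}{154} - \frac{\sqrt{19722}}{4389} \approx -1.7651 \cdot 10^{5}$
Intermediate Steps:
$v{\left(S,E \right)} = 7$ ($v{\left(S,E \right)} = 2 - -5 = 2 + 5 = 7$)
$K = \frac{415}{57}$ ($K = 8 - \frac{41}{57} = \frac{415}{57} \approx 7.2807$)
$Y = \frac{2 \sqrt{19722}}{57}$ ($Y = \sqrt{\left(68 - 51\right) + \frac{415}{57}} = \sqrt{17 + \frac{415}{57}} = \sqrt{\frac{1384}{57}} = \frac{2 \sqrt{19722}}{57} \approx 4.9275$)
$B{\left(V \right)} = \frac{V + \frac{2 \sqrt{19722}}{57}}{-179 + V}$
$-176507 + B{\left(r{\left(v{\left(0,-3 \right)},-19 \right)} \right)} = -176507 + \frac{25 + \frac{2 \sqrt{19722}}{57}}{-179 + 25} = -176507 + \frac{25 + \frac{2 \sqrt{19722}}{57}}{-154} = -176507 - \frac{25 + \frac{2 \sqrt{19722}}{57}}{154} = -176507 - \left(\frac{25}{154} + \frac{\sqrt{19722}}{4389}\right) = - \frac{27182103}{154} - \frac{\sqrt{19722}}{4389}$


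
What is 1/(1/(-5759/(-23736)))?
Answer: 5759/23736 ≈ 0.24263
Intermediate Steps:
1/(1/(-5759/(-23736))) = 1/(1/(-5759*(-1/23736))) = 1/(1/(5759/23736)) = 1/(23736/5759) = 5759/23736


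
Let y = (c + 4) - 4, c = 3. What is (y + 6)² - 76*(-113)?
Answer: 8669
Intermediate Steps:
y = 3 (y = (3 + 4) - 4 = 7 - 4 = 3)
(y + 6)² - 76*(-113) = (3 + 6)² - 76*(-113) = 9² + 8588 = 81 + 8588 = 8669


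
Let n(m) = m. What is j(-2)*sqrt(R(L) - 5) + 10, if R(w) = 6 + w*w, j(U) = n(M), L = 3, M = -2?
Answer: 10 - 2*sqrt(10) ≈ 3.6754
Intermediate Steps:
j(U) = -2
R(w) = 6 + w**2
j(-2)*sqrt(R(L) - 5) + 10 = -2*sqrt((6 + 3**2) - 5) + 10 = -2*sqrt((6 + 9) - 5) + 10 = -2*sqrt(15 - 5) + 10 = -2*sqrt(10) + 10 = 10 - 2*sqrt(10)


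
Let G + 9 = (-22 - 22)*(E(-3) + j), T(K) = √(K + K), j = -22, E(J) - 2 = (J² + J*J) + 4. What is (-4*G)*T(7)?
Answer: 388*√14 ≈ 1451.8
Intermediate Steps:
E(J) = 6 + 2*J² (E(J) = 2 + ((J² + J*J) + 4) = 2 + ((J² + J²) + 4) = 2 + (2*J² + 4) = 2 + (4 + 2*J²) = 6 + 2*J²)
T(K) = √2*√K (T(K) = √(2*K) = √2*√K)
G = -97 (G = -9 + (-22 - 22)*((6 + 2*(-3)²) - 22) = -9 - 44*((6 + 2*9) - 22) = -9 - 44*((6 + 18) - 22) = -9 - 44*(24 - 22) = -9 - 44*2 = -9 - 88 = -97)
(-4*G)*T(7) = (-4*(-97))*(√2*√7) = 388*√14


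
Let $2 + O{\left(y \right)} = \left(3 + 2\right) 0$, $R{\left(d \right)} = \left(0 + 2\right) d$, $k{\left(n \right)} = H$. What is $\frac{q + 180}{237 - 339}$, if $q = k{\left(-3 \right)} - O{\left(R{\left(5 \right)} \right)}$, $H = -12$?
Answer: $- \frac{5}{3} \approx -1.6667$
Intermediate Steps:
$k{\left(n \right)} = -12$
$R{\left(d \right)} = 2 d$
$O{\left(y \right)} = -2$ ($O{\left(y \right)} = -2 + \left(3 + 2\right) 0 = -2 + 5 \cdot 0 = -2 + 0 = -2$)
$q = -10$ ($q = -12 - -2 = -12 + 2 = -10$)
$\frac{q + 180}{237 - 339} = \frac{-10 + 180}{237 - 339} = \frac{170}{-102} = 170 \left(- \frac{1}{102}\right) = - \frac{5}{3}$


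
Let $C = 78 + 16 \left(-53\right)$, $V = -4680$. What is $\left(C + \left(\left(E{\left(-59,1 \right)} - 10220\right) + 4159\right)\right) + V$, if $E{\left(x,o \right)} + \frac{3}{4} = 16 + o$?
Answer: $- \frac{45979}{4} \approx -11495.0$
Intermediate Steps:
$E{\left(x,o \right)} = \frac{61}{4} + o$ ($E{\left(x,o \right)} = - \frac{3}{4} + \left(16 + o\right) = \frac{61}{4} + o$)
$C = -770$ ($C = 78 - 848 = -770$)
$\left(C + \left(\left(E{\left(-59,1 \right)} - 10220\right) + 4159\right)\right) + V = \left(-770 + \left(\left(\left(\frac{61}{4} + 1\right) - 10220\right) + 4159\right)\right) - 4680 = \left(-770 + \left(\left(\frac{65}{4} - 10220\right) + 4159\right)\right) - 4680 = \left(-770 + \left(- \frac{40815}{4} + 4159\right)\right) - 4680 = \left(-770 - \frac{24179}{4}\right) - 4680 = - \frac{27259}{4} - 4680 = - \frac{45979}{4}$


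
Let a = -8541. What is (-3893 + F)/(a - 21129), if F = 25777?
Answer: -10942/14835 ≈ -0.73758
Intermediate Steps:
(-3893 + F)/(a - 21129) = (-3893 + 25777)/(-8541 - 21129) = 21884/(-29670) = 21884*(-1/29670) = -10942/14835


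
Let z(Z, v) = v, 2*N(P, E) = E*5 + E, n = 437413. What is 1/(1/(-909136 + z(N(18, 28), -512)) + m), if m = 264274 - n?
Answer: -909648/157495545073 ≈ -5.7757e-6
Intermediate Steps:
N(P, E) = 3*E (N(P, E) = (E*5 + E)/2 = (5*E + E)/2 = (6*E)/2 = 3*E)
m = -173139 (m = 264274 - 1*437413 = 264274 - 437413 = -173139)
1/(1/(-909136 + z(N(18, 28), -512)) + m) = 1/(1/(-909136 - 512) - 173139) = 1/(1/(-909648) - 173139) = 1/(-1/909648 - 173139) = 1/(-157495545073/909648) = -909648/157495545073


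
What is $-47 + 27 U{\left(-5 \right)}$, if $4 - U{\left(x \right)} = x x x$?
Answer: $3436$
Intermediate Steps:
$U{\left(x \right)} = 4 - x^{3}$ ($U{\left(x \right)} = 4 - x x x = 4 - x^{2} x = 4 - x^{3}$)
$-47 + 27 U{\left(-5 \right)} = -47 + 27 \left(4 - \left(-5\right)^{3}\right) = -47 + 27 \left(4 - -125\right) = -47 + 27 \left(4 + 125\right) = -47 + 27 \cdot 129 = -47 + 3483 = 3436$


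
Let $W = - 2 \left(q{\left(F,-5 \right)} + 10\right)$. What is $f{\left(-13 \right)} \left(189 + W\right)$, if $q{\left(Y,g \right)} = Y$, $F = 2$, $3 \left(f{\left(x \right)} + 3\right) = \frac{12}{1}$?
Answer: $165$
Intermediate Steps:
$f{\left(x \right)} = 1$ ($f{\left(x \right)} = -3 + \frac{12 \cdot 1^{-1}}{3} = -3 + \frac{12 \cdot 1}{3} = -3 + \frac{1}{3} \cdot 12 = -3 + 4 = 1$)
$W = -24$ ($W = - 2 \left(2 + 10\right) = \left(-2\right) 12 = -24$)
$f{\left(-13 \right)} \left(189 + W\right) = 1 \left(189 - 24\right) = 1 \cdot 165 = 165$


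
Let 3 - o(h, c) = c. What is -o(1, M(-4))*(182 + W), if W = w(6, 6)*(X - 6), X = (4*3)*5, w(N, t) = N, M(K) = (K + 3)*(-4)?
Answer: 506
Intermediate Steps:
M(K) = -12 - 4*K (M(K) = (3 + K)*(-4) = -12 - 4*K)
o(h, c) = 3 - c
X = 60 (X = 12*5 = 60)
W = 324 (W = 6*(60 - 6) = 6*54 = 324)
-o(1, M(-4))*(182 + W) = -(3 - (-12 - 4*(-4)))*(182 + 324) = -(3 - (-12 + 16))*506 = -(3 - 1*4)*506 = -(3 - 4)*506 = -(-1)*506 = -1*(-506) = 506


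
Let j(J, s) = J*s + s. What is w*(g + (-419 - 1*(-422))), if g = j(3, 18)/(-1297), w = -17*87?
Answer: -5648301/1297 ≈ -4354.9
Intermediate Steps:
w = -1479
j(J, s) = s + J*s
g = -72/1297 (g = (18*(1 + 3))/(-1297) = (18*4)*(-1/1297) = 72*(-1/1297) = -72/1297 ≈ -0.055513)
w*(g + (-419 - 1*(-422))) = -1479*(-72/1297 + (-419 - 1*(-422))) = -1479*(-72/1297 + (-419 + 422)) = -1479*(-72/1297 + 3) = -1479*3819/1297 = -5648301/1297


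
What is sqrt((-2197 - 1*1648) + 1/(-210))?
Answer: I*sqrt(169564710)/210 ≈ 62.008*I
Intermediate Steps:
sqrt((-2197 - 1*1648) + 1/(-210)) = sqrt((-2197 - 1648) - 1/210) = sqrt(-3845 - 1/210) = sqrt(-807451/210) = I*sqrt(169564710)/210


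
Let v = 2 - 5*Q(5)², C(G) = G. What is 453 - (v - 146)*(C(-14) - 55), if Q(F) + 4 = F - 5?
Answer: -15003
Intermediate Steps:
Q(F) = -9 + F (Q(F) = -4 + (F - 5) = -4 + (-5 + F) = -9 + F)
v = -78 (v = 2 - 5*(-9 + 5)² = 2 - 5*(-4)² = 2 - 5*16 = 2 - 80 = -78)
453 - (v - 146)*(C(-14) - 55) = 453 - (-78 - 146)*(-14 - 55) = 453 - (-224)*(-69) = 453 - 1*15456 = 453 - 15456 = -15003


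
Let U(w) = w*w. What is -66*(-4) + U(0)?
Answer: 264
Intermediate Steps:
U(w) = w²
-66*(-4) + U(0) = -66*(-4) + 0² = -6*(-44) + 0 = 264 + 0 = 264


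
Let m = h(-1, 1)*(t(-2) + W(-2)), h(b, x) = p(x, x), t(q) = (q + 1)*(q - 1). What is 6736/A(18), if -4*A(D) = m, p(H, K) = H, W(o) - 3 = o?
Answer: -6736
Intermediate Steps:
t(q) = (1 + q)*(-1 + q)
W(o) = 3 + o
h(b, x) = x
m = 4 (m = 1*((-1 + (-2)**2) + (3 - 2)) = 1*((-1 + 4) + 1) = 1*(3 + 1) = 1*4 = 4)
A(D) = -1 (A(D) = -1/4*4 = -1)
6736/A(18) = 6736/(-1) = 6736*(-1) = -6736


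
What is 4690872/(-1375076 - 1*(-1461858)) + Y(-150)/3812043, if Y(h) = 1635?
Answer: 2980324610011/55136119271 ≈ 54.054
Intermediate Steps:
4690872/(-1375076 - 1*(-1461858)) + Y(-150)/3812043 = 4690872/(-1375076 - 1*(-1461858)) + 1635/3812043 = 4690872/(-1375076 + 1461858) + 1635*(1/3812043) = 4690872/86782 + 545/1270681 = 4690872*(1/86782) + 545/1270681 = 2345436/43391 + 545/1270681 = 2980324610011/55136119271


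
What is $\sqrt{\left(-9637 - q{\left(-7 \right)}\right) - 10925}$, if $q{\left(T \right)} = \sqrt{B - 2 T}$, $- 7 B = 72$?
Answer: $\frac{\sqrt{-1007538 - 7 \sqrt{182}}}{7} \approx 143.4 i$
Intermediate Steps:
$B = - \frac{72}{7}$ ($B = \left(- \frac{1}{7}\right) 72 = - \frac{72}{7} \approx -10.286$)
$q{\left(T \right)} = \sqrt{- \frac{72}{7} - 2 T}$
$\sqrt{\left(-9637 - q{\left(-7 \right)}\right) - 10925} = \sqrt{\left(-9637 - \frac{\sqrt{-504 - -686}}{7}\right) - 10925} = \sqrt{\left(-9637 - \frac{\sqrt{-504 + 686}}{7}\right) - 10925} = \sqrt{\left(-9637 - \frac{\sqrt{182}}{7}\right) - 10925} = \sqrt{-20562 - \frac{\sqrt{182}}{7}}$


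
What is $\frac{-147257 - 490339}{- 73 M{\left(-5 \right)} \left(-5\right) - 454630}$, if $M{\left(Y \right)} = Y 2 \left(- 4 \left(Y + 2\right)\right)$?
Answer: $\frac{318798}{249215} \approx 1.2792$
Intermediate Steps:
$M{\left(Y \right)} = 2 Y \left(-8 - 4 Y\right)$ ($M{\left(Y \right)} = 2 Y \left(- 4 \left(2 + Y\right)\right) = 2 Y \left(-8 - 4 Y\right)$)
$\frac{-147257 - 490339}{- 73 M{\left(-5 \right)} \left(-5\right) - 454630} = \frac{-147257 - 490339}{- 73 \left(\left(-8\right) \left(-5\right) \left(2 - 5\right)\right) \left(-5\right) - 454630} = - \frac{637596}{- 73 \left(\left(-8\right) \left(-5\right) \left(-3\right)\right) \left(-5\right) - 454630} = - \frac{637596}{\left(-73\right) \left(-120\right) \left(-5\right) - 454630} = - \frac{637596}{8760 \left(-5\right) - 454630} = - \frac{637596}{-43800 - 454630} = - \frac{637596}{-498430} = \left(-637596\right) \left(- \frac{1}{498430}\right) = \frac{318798}{249215}$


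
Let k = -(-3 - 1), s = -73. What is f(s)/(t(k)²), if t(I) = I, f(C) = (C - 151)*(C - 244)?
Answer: 4438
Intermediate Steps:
k = 4 (k = -1*(-4) = 4)
f(C) = (-244 + C)*(-151 + C) (f(C) = (-151 + C)*(-244 + C) = (-244 + C)*(-151 + C))
f(s)/(t(k)²) = (36844 + (-73)² - 395*(-73))/(4²) = (36844 + 5329 + 28835)/16 = 71008*(1/16) = 4438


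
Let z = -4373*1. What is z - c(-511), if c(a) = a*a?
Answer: -265494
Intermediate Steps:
c(a) = a²
z = -4373
z - c(-511) = -4373 - 1*(-511)² = -4373 - 1*261121 = -4373 - 261121 = -265494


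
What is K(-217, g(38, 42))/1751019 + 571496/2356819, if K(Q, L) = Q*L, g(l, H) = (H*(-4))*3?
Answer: 419486978272/1375611616187 ≈ 0.30495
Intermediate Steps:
g(l, H) = -12*H (g(l, H) = -4*H*3 = -12*H)
K(Q, L) = L*Q
K(-217, g(38, 42))/1751019 + 571496/2356819 = (-12*42*(-217))/1751019 + 571496/2356819 = -504*(-217)*(1/1751019) + 571496*(1/2356819) = 109368*(1/1751019) + 571496/2356819 = 36456/583673 + 571496/2356819 = 419486978272/1375611616187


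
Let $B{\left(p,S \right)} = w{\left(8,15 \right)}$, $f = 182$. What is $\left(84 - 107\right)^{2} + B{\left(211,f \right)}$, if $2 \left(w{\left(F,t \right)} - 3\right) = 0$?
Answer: $532$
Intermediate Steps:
$w{\left(F,t \right)} = 3$ ($w{\left(F,t \right)} = 3 + \frac{1}{2} \cdot 0 = 3 + 0 = 3$)
$B{\left(p,S \right)} = 3$
$\left(84 - 107\right)^{2} + B{\left(211,f \right)} = \left(84 - 107\right)^{2} + 3 = \left(-23\right)^{2} + 3 = 529 + 3 = 532$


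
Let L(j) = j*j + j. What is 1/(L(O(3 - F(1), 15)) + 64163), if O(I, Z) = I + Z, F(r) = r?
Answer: 1/64469 ≈ 1.5511e-5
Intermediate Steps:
L(j) = j + j**2 (L(j) = j**2 + j = j + j**2)
1/(L(O(3 - F(1), 15)) + 64163) = 1/(((3 - 1*1) + 15)*(1 + ((3 - 1*1) + 15)) + 64163) = 1/(((3 - 1) + 15)*(1 + ((3 - 1) + 15)) + 64163) = 1/((2 + 15)*(1 + (2 + 15)) + 64163) = 1/(17*(1 + 17) + 64163) = 1/(17*18 + 64163) = 1/(306 + 64163) = 1/64469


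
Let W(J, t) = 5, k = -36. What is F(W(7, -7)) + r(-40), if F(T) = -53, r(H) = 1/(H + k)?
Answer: -4029/76 ≈ -53.013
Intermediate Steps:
r(H) = 1/(-36 + H) (r(H) = 1/(H - 36) = 1/(-36 + H))
F(W(7, -7)) + r(-40) = -53 + 1/(-36 - 40) = -53 + 1/(-76) = -53 - 1/76 = -4029/76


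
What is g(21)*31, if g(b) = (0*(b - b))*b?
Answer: 0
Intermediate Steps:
g(b) = 0 (g(b) = (0*0)*b = 0*b = 0)
g(21)*31 = 0*31 = 0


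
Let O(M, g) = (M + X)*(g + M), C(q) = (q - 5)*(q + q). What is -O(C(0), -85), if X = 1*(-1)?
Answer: -85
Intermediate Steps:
X = -1
C(q) = 2*q*(-5 + q) (C(q) = (-5 + q)*(2*q) = 2*q*(-5 + q))
O(M, g) = (-1 + M)*(M + g) (O(M, g) = (M - 1)*(g + M) = (-1 + M)*(M + g))
-O(C(0), -85) = -((2*0*(-5 + 0))² - 2*0*(-5 + 0) - 1*(-85) + (2*0*(-5 + 0))*(-85)) = -((2*0*(-5))² - 2*0*(-5) + 85 + (2*0*(-5))*(-85)) = -(0² - 1*0 + 85 + 0*(-85)) = -(0 + 0 + 85 + 0) = -1*85 = -85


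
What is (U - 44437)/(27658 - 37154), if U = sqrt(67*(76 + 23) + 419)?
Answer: 44437/9496 - sqrt(1763)/4748 ≈ 4.6707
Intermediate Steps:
U = 2*sqrt(1763) (U = sqrt(67*99 + 419) = sqrt(6633 + 419) = sqrt(7052) = 2*sqrt(1763) ≈ 83.976)
(U - 44437)/(27658 - 37154) = (2*sqrt(1763) - 44437)/(27658 - 37154) = (-44437 + 2*sqrt(1763))/(-9496) = (-44437 + 2*sqrt(1763))*(-1/9496) = 44437/9496 - sqrt(1763)/4748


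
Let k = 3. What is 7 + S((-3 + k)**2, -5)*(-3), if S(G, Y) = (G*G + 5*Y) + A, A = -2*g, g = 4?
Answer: 106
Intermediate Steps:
A = -8 (A = -2*4 = -8)
S(G, Y) = -8 + G**2 + 5*Y (S(G, Y) = (G*G + 5*Y) - 8 = (G**2 + 5*Y) - 8 = -8 + G**2 + 5*Y)
7 + S((-3 + k)**2, -5)*(-3) = 7 + (-8 + ((-3 + 3)**2)**2 + 5*(-5))*(-3) = 7 + (-8 + (0**2)**2 - 25)*(-3) = 7 + (-8 + 0**2 - 25)*(-3) = 7 + (-8 + 0 - 25)*(-3) = 7 - 33*(-3) = 7 + 99 = 106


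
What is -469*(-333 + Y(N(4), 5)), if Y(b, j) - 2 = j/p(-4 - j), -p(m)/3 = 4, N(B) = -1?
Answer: 1865213/12 ≈ 1.5543e+5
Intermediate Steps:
p(m) = -12 (p(m) = -3*4 = -12)
Y(b, j) = 2 - j/12 (Y(b, j) = 2 + j/(-12) = 2 + j*(-1/12) = 2 - j/12)
-469*(-333 + Y(N(4), 5)) = -469*(-333 + (2 - 1/12*5)) = -469*(-333 + (2 - 5/12)) = -469*(-333 + 19/12) = -469*(-3977/12) = 1865213/12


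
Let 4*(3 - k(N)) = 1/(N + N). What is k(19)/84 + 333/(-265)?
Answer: -590167/483360 ≈ -1.2210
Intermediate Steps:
k(N) = 3 - 1/(8*N) (k(N) = 3 - 1/(4*(N + N)) = 3 - 1/(2*N)/4 = 3 - 1/(8*N))
k(19)/84 + 333/(-265) = (3 - ⅛/19)/84 + 333/(-265) = (3 - ⅛*1/19)*(1/84) + 333*(-1/265) = (3 - 1/152)*(1/84) - 333/265 = (455/152)*(1/84) - 333/265 = 65/1824 - 333/265 = -590167/483360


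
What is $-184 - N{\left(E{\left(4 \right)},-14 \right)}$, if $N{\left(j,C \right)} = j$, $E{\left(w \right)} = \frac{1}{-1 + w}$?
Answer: $- \frac{553}{3} \approx -184.33$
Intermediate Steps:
$-184 - N{\left(E{\left(4 \right)},-14 \right)} = -184 - \frac{1}{-1 + 4} = -184 - \frac{1}{3} = - \frac{553}{3}$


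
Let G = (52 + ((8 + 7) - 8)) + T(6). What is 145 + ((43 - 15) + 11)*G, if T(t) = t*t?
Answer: 3850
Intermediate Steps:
T(t) = t**2
G = 95 (G = (52 + ((8 + 7) - 8)) + 6**2 = (52 + (15 - 8)) + 36 = (52 + 7) + 36 = 59 + 36 = 95)
145 + ((43 - 15) + 11)*G = 145 + ((43 - 15) + 11)*95 = 145 + (28 + 11)*95 = 145 + 39*95 = 145 + 3705 = 3850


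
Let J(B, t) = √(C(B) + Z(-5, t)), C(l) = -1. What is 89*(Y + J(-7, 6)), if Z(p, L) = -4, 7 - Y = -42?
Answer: 4361 + 89*I*√5 ≈ 4361.0 + 199.01*I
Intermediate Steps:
Y = 49 (Y = 7 - 1*(-42) = 7 + 42 = 49)
J(B, t) = I*√5 (J(B, t) = √(-1 - 4) = √(-5) = I*√5)
89*(Y + J(-7, 6)) = 89*(49 + I*√5) = 4361 + 89*I*√5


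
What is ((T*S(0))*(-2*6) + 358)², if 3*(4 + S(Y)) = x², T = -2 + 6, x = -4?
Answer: 86436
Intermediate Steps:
T = 4
S(Y) = 4/3 (S(Y) = -4 + (⅓)*(-4)² = -4 + (⅓)*16 = -4 + 16/3 = 4/3)
((T*S(0))*(-2*6) + 358)² = ((4*(4/3))*(-2*6) + 358)² = ((16/3)*(-12) + 358)² = (-64 + 358)² = 294² = 86436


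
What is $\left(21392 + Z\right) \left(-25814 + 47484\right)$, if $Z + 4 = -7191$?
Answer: $307648990$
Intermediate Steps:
$Z = -7195$ ($Z = -4 - 7191 = -7195$)
$\left(21392 + Z\right) \left(-25814 + 47484\right) = \left(21392 - 7195\right) \left(-25814 + 47484\right) = 14197 \cdot 21670 = 307648990$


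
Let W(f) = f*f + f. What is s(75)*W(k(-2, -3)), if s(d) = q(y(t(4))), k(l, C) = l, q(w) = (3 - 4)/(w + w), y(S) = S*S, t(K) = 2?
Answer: -1/4 ≈ -0.25000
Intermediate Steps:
y(S) = S**2
q(w) = -1/(2*w)
s(d) = -1/8 (s(d) = -1/(2*(2**2)) = -1/2/4 = -1/2*1/4 = -1/8)
W(f) = f + f**2 (W(f) = f**2 + f = f + f**2)
s(75)*W(k(-2, -3)) = -(-1)*(1 - 2)/4 = -(-1)*(-1)/4 = -1/8*2 = -1/4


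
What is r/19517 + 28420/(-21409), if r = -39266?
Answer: -48114446/14408257 ≈ -3.3394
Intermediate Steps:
r/19517 + 28420/(-21409) = -39266/19517 + 28420/(-21409) = -39266*1/19517 + 28420*(-1/21409) = -1354/673 - 28420/21409 = -48114446/14408257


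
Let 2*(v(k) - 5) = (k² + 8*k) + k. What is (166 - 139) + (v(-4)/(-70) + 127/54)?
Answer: 5561/189 ≈ 29.423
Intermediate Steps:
v(k) = 5 + k²/2 + 9*k/2 (v(k) = 5 + ((k² + 8*k) + k)/2 = 5 + (k² + 9*k)/2 = 5 + (k²/2 + 9*k/2) = 5 + k²/2 + 9*k/2)
(166 - 139) + (v(-4)/(-70) + 127/54) = (166 - 139) + ((5 + (½)*(-4)² + (9/2)*(-4))/(-70) + 127/54) = 27 + ((5 + (½)*16 - 18)*(-1/70) + 127*(1/54)) = 27 + ((5 + 8 - 18)*(-1/70) + 127/54) = 27 + (-5*(-1/70) + 127/54) = 27 + (1/14 + 127/54) = 27 + 458/189 = 5561/189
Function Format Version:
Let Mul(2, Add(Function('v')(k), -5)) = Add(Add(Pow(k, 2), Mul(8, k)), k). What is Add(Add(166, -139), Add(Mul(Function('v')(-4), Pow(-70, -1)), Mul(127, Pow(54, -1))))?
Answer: Rational(5561, 189) ≈ 29.423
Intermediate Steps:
Function('v')(k) = Add(5, Mul(Rational(1, 2), Pow(k, 2)), Mul(Rational(9, 2), k)) (Function('v')(k) = Add(5, Mul(Rational(1, 2), Add(Add(Pow(k, 2), Mul(8, k)), k))) = Add(5, Mul(Rational(1, 2), Add(Pow(k, 2), Mul(9, k)))) = Add(5, Add(Mul(Rational(1, 2), Pow(k, 2)), Mul(Rational(9, 2), k))) = Add(5, Mul(Rational(1, 2), Pow(k, 2)), Mul(Rational(9, 2), k)))
Add(Add(166, -139), Add(Mul(Function('v')(-4), Pow(-70, -1)), Mul(127, Pow(54, -1)))) = Add(Add(166, -139), Add(Mul(Add(5, Mul(Rational(1, 2), Pow(-4, 2)), Mul(Rational(9, 2), -4)), Pow(-70, -1)), Mul(127, Pow(54, -1)))) = Add(27, Add(Mul(Add(5, Mul(Rational(1, 2), 16), -18), Rational(-1, 70)), Mul(127, Rational(1, 54)))) = Add(27, Add(Mul(Add(5, 8, -18), Rational(-1, 70)), Rational(127, 54))) = Add(27, Add(Mul(-5, Rational(-1, 70)), Rational(127, 54))) = Add(27, Add(Rational(1, 14), Rational(127, 54))) = Add(27, Rational(458, 189)) = Rational(5561, 189)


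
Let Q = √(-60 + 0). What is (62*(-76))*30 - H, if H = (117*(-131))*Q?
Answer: -141360 + 30654*I*√15 ≈ -1.4136e+5 + 1.1872e+5*I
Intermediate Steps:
Q = 2*I*√15 (Q = √(-60) = 2*I*√15 ≈ 7.746*I)
H = -30654*I*√15 (H = (117*(-131))*(2*I*√15) = -30654*I*√15 ≈ -1.1872e+5*I)
(62*(-76))*30 - H = (62*(-76))*30 - (-30654)*I*√15 = -4712*30 + 30654*I*√15 = -141360 + 30654*I*√15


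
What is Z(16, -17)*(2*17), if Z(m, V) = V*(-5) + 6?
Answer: 3094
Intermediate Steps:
Z(m, V) = 6 - 5*V (Z(m, V) = -5*V + 6 = 6 - 5*V)
Z(16, -17)*(2*17) = (6 - 5*(-17))*(2*17) = (6 + 85)*34 = 91*34 = 3094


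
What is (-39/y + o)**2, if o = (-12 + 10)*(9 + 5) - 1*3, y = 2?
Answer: 10201/4 ≈ 2550.3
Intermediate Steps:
o = -31 (o = -2*14 - 3 = -28 - 3 = -31)
(-39/y + o)**2 = (-39/2 - 31)**2 = (-101/2)**2 = 10201/4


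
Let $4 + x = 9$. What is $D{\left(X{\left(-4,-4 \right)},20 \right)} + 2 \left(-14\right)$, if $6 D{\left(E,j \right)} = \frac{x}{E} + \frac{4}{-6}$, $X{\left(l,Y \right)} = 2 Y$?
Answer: $- \frac{4063}{144} \approx -28.215$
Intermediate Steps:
$x = 5$ ($x = -4 + 9 = 5$)
$D{\left(E,j \right)} = - \frac{1}{9} + \frac{5}{6 E}$ ($D{\left(E,j \right)} = \frac{\frac{5}{E} + \frac{4}{-6}}{6} = \frac{\frac{5}{E} + 4 \left(- \frac{1}{6}\right)}{6} = \frac{\frac{5}{E} - \frac{2}{3}}{6} = \frac{- \frac{2}{3} + \frac{5}{E}}{6} = - \frac{1}{9} + \frac{5}{6 E}$)
$D{\left(X{\left(-4,-4 \right)},20 \right)} + 2 \left(-14\right) = \frac{15 - 2 \cdot 2 \left(-4\right)}{18 \cdot 2 \left(-4\right)} + 2 \left(-14\right) = \frac{15 - -16}{18 \left(-8\right)} - 28 = \frac{1}{18} \left(- \frac{1}{8}\right) \left(15 + 16\right) - 28 = \frac{1}{18} \left(- \frac{1}{8}\right) 31 - 28 = - \frac{31}{144} - 28 = - \frac{4063}{144}$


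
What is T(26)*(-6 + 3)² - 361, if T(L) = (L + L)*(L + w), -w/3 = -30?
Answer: 53927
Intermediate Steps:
w = 90 (w = -3*(-30) = 90)
T(L) = 2*L*(90 + L) (T(L) = (L + L)*(L + 90) = (2*L)*(90 + L) = 2*L*(90 + L))
T(26)*(-6 + 3)² - 361 = (2*26*(90 + 26))*(-6 + 3)² - 361 = (2*26*116)*(-3)² - 361 = 6032*9 - 361 = 54288 - 361 = 53927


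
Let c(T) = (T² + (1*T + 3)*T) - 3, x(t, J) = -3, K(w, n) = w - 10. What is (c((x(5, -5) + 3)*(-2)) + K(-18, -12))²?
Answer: 961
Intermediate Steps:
K(w, n) = -10 + w
c(T) = -3 + T² + T*(3 + T) (c(T) = (T² + (T + 3)*T) - 3 = (T² + (3 + T)*T) - 3 = (T² + T*(3 + T)) - 3 = -3 + T² + T*(3 + T))
(c((x(5, -5) + 3)*(-2)) + K(-18, -12))² = ((-3 + 2*((-3 + 3)*(-2))² + 3*((-3 + 3)*(-2))) + (-10 - 18))² = ((-3 + 2*(0*(-2))² + 3*(0*(-2))) - 28)² = ((-3 + 2*0² + 3*0) - 28)² = ((-3 + 2*0 + 0) - 28)² = ((-3 + 0 + 0) - 28)² = (-3 - 28)² = (-31)² = 961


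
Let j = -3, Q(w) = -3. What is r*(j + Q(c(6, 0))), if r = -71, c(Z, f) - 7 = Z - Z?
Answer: 426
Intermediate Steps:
c(Z, f) = 7 (c(Z, f) = 7 + (Z - Z) = 7 + 0 = 7)
r*(j + Q(c(6, 0))) = -71*(-3 - 3) = -71*(-6) = 426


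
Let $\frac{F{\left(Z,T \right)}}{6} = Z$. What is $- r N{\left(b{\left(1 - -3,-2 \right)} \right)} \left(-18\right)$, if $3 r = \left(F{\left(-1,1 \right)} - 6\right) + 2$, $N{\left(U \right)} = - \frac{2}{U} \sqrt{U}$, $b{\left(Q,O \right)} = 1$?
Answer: $120$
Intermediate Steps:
$N{\left(U \right)} = - \frac{2}{\sqrt{U}}$
$F{\left(Z,T \right)} = 6 Z$
$r = - \frac{10}{3}$ ($r = \frac{\left(6 \left(-1\right) - 6\right) + 2}{3} = \frac{\left(-6 - 6\right) + 2}{3} = \frac{-12 + 2}{3} = \frac{1}{3} \left(-10\right) = - \frac{10}{3} \approx -3.3333$)
$- r N{\left(b{\left(1 - -3,-2 \right)} \right)} \left(-18\right) = \left(-1\right) \left(- \frac{10}{3}\right) \left(- 2 \frac{1}{\sqrt{1}}\right) \left(-18\right) = \frac{10 \left(\left(-2\right) 1\right)}{3} \left(-18\right) = \frac{10}{3} \left(-2\right) \left(-18\right) = \left(- \frac{20}{3}\right) \left(-18\right) = 120$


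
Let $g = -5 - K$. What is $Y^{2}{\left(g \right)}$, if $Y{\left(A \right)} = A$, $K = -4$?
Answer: $1$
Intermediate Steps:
$g = -1$ ($g = -5 - -4 = -5 + 4 = -1$)
$Y^{2}{\left(g \right)} = \left(-1\right)^{2} = 1$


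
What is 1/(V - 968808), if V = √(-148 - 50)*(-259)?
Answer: I/(111*(-8728*I + 7*√22)) ≈ -1.0322e-6 + 3.8829e-9*I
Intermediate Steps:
V = -777*I*√22 (V = √(-198)*(-259) = (3*I*√22)*(-259) = -777*I*√22 ≈ -3644.5*I)
1/(V - 968808) = 1/(-777*I*√22 - 968808) = 1/(-968808 - 777*I*√22)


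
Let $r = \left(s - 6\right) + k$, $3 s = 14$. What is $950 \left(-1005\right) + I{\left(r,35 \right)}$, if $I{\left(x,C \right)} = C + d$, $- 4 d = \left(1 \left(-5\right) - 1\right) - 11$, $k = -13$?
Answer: $- \frac{3818843}{4} \approx -9.5471 \cdot 10^{5}$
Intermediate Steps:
$s = \frac{14}{3}$ ($s = \frac{1}{3} \cdot 14 = \frac{14}{3} \approx 4.6667$)
$d = \frac{17}{4}$ ($d = - \frac{\left(1 \left(-5\right) - 1\right) - 11}{4} = - \frac{\left(-5 - 1\right) - 11}{4} = - \frac{-6 - 11}{4} = \left(- \frac{1}{4}\right) \left(-17\right) = \frac{17}{4} \approx 4.25$)
$r = - \frac{43}{3}$ ($r = \left(\frac{14}{3} - 6\right) - 13 = - \frac{4}{3} - 13 = - \frac{43}{3} \approx -14.333$)
$I{\left(x,C \right)} = \frac{17}{4} + C$ ($I{\left(x,C \right)} = C + \frac{17}{4} = \frac{17}{4} + C$)
$950 \left(-1005\right) + I{\left(r,35 \right)} = 950 \left(-1005\right) + \left(\frac{17}{4} + 35\right) = -954750 + \frac{157}{4} = - \frac{3818843}{4}$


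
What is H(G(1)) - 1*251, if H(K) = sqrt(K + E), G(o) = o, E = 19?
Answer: -251 + 2*sqrt(5) ≈ -246.53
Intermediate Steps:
H(K) = sqrt(19 + K) (H(K) = sqrt(K + 19) = sqrt(19 + K))
H(G(1)) - 1*251 = sqrt(19 + 1) - 1*251 = sqrt(20) - 251 = 2*sqrt(5) - 251 = -251 + 2*sqrt(5)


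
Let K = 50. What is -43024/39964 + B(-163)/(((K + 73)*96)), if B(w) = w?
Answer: -128635381/117973728 ≈ -1.0904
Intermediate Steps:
-43024/39964 + B(-163)/(((K + 73)*96)) = -43024/39964 - 163*1/(96*(50 + 73)) = -43024*1/39964 - 163/(123*96) = -10756/9991 - 163/11808 = -128635381/117973728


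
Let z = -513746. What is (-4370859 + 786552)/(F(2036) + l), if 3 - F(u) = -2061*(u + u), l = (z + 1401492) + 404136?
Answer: -3584307/9684277 ≈ -0.37012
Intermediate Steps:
l = 1291882 (l = (-513746 + 1401492) + 404136 = 887746 + 404136 = 1291882)
F(u) = 3 + 4122*u (F(u) = 3 - (-2061)*(u + u) = 3 - (-2061)*2*u = 3 - (-4122)*u = 3 + 4122*u)
(-4370859 + 786552)/(F(2036) + l) = (-4370859 + 786552)/((3 + 4122*2036) + 1291882) = -3584307/((3 + 8392392) + 1291882) = -3584307/(8392395 + 1291882) = -3584307/9684277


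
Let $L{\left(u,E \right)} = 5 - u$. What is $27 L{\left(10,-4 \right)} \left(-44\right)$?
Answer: $5940$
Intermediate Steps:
$27 L{\left(10,-4 \right)} \left(-44\right) = 27 \left(5 - 10\right) \left(-44\right) = 27 \left(-5\right) \left(-44\right) = \left(-135\right) \left(-44\right) = 5940$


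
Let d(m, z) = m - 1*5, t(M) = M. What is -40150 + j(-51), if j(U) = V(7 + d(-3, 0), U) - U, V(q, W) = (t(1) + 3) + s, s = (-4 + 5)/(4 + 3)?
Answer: -280664/7 ≈ -40095.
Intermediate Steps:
s = 1/7 ≈ 0.14286
d(m, z) = -5 + m (d(m, z) = m - 5 = -5 + m)
V(q, W) = 29/7 (V(q, W) = (1 + 3) + 1/7 = 4 + 1/7 = 29/7)
j(U) = 29/7 - U
-40150 + j(-51) = -40150 + (29/7 - 1*(-51)) = -40150 + (29/7 + 51) = -40150 + 386/7 = -280664/7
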